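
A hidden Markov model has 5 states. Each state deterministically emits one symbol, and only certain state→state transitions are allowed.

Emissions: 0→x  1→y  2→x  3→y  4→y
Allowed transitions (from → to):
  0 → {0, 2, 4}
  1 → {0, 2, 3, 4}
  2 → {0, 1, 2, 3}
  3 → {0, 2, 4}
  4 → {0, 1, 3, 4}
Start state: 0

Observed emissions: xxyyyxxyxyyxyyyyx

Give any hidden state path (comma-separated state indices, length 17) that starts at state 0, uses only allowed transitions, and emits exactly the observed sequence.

0,2,3,4,1,2,0,4,0,4,1,0,4,4,4,1,0

  t0 'x' -> {0,2}, take 0 (start)
  t1 'x' -> {0,2}, take 2 (0->2 ok)
  t2 'y' -> {1,3,4}, take 3 (2->3 ok)
  t3 'y' -> {1,3,4}, take 4 (3->4 ok)
  t4 'y' -> {1,3,4}, take 1 (4->1 ok)
  t5 'x' -> {0,2}, take 2 (1->2 ok)
  t6 'x' -> {0,2}, take 0 (2->0 ok)
  t7 'y' -> {1,3,4}, take 4 (0->4 ok)
  t8 'x' -> {0,2}, take 0 (4->0 ok)
  t9 'y' -> {1,3,4}, take 4 (0->4 ok)
  t10 'y' -> {1,3,4}, take 1 (4->1 ok)
  t11 'x' -> {0,2}, take 0 (1->0 ok)
  t12 'y' -> {1,3,4}, take 4 (0->4 ok)
  t13 'y' -> {1,3,4}, take 4 (4->4 ok)
  t14 'y' -> {1,3,4}, take 4 (4->4 ok)
  t15 'y' -> {1,3,4}, take 1 (4->1 ok)
  t16 'x' -> {0,2}, take 0 (1->0 ok)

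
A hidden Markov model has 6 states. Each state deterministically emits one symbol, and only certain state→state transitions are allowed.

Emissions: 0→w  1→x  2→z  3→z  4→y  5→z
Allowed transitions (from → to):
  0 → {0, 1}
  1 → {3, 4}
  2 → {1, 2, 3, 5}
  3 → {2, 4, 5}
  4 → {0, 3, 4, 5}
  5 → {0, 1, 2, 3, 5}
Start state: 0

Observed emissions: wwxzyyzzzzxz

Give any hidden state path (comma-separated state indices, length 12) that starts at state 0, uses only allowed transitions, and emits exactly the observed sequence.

  [0] w  {0}  => 0  start
  [1] w  {0}  => 0  0->0 ok
  [2] x  {1}  => 1  0->1 ok
  [3] z  {2,3,5}  => 3  1->3 ok
  [4] y  {4}  => 4  3->4 ok
  [5] y  {4}  => 4  4->4 ok
  [6] z  {2,3,5}  => 5  4->5 ok
  [7] z  {2,3,5}  => 5  5->5 ok
  [8] z  {2,3,5}  => 3  5->3 ok
  [9] z  {2,3,5}  => 5  3->5 ok
  [10] x  {1}  => 1  5->1 ok
  [11] z  {2,3,5}  => 3  1->3 ok

0,0,1,3,4,4,5,5,3,5,1,3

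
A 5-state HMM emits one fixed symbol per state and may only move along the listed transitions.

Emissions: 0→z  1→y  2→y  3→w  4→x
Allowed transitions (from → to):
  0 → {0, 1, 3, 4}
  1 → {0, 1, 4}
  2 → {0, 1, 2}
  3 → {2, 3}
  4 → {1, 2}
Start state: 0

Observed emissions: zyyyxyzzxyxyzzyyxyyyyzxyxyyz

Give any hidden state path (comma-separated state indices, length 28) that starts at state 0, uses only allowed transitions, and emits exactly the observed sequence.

0,1,1,1,4,1,0,0,4,1,4,2,0,0,1,1,4,2,2,2,2,0,4,1,4,1,1,0

  [0] z  {0}  => 0  start
  [1] y  {1,2}  => 1  0->1 ok
  [2] y  {1,2}  => 1  1->1 ok
  [3] y  {1,2}  => 1  1->1 ok
  [4] x  {4}  => 4  1->4 ok
  [5] y  {1,2}  => 1  4->1 ok
  [6] z  {0}  => 0  1->0 ok
  [7] z  {0}  => 0  0->0 ok
  [8] x  {4}  => 4  0->4 ok
  [9] y  {1,2}  => 1  4->1 ok
  [10] x  {4}  => 4  1->4 ok
  [11] y  {1,2}  => 2  4->2 ok
  [12] z  {0}  => 0  2->0 ok
  [13] z  {0}  => 0  0->0 ok
  [14] y  {1,2}  => 1  0->1 ok
  [15] y  {1,2}  => 1  1->1 ok
  [16] x  {4}  => 4  1->4 ok
  [17] y  {1,2}  => 2  4->2 ok
  [18] y  {1,2}  => 2  2->2 ok
  [19] y  {1,2}  => 2  2->2 ok
  [20] y  {1,2}  => 2  2->2 ok
  [21] z  {0}  => 0  2->0 ok
  [22] x  {4}  => 4  0->4 ok
  [23] y  {1,2}  => 1  4->1 ok
  [24] x  {4}  => 4  1->4 ok
  [25] y  {1,2}  => 1  4->1 ok
  [26] y  {1,2}  => 1  1->1 ok
  [27] z  {0}  => 0  1->0 ok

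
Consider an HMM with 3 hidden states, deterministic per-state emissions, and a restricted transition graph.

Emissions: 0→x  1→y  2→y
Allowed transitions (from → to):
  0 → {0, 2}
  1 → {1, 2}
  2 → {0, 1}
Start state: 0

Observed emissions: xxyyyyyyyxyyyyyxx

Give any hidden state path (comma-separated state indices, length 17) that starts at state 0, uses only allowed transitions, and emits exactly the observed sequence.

  t0 'x' -> {0}, take 0 (start)
  t1 'x' -> {0}, take 0 (0->0 ok)
  t2 'y' -> {1,2}, take 2 (0->2 ok)
  t3 'y' -> {1,2}, take 1 (2->1 ok)
  t4 'y' -> {1,2}, take 2 (1->2 ok)
  t5 'y' -> {1,2}, take 1 (2->1 ok)
  t6 'y' -> {1,2}, take 1 (1->1 ok)
  t7 'y' -> {1,2}, take 1 (1->1 ok)
  t8 'y' -> {1,2}, take 2 (1->2 ok)
  t9 'x' -> {0}, take 0 (2->0 ok)
  t10 'y' -> {1,2}, take 2 (0->2 ok)
  t11 'y' -> {1,2}, take 1 (2->1 ok)
  t12 'y' -> {1,2}, take 2 (1->2 ok)
  t13 'y' -> {1,2}, take 1 (2->1 ok)
  t14 'y' -> {1,2}, take 2 (1->2 ok)
  t15 'x' -> {0}, take 0 (2->0 ok)
  t16 'x' -> {0}, take 0 (0->0 ok)

0,0,2,1,2,1,1,1,2,0,2,1,2,1,2,0,0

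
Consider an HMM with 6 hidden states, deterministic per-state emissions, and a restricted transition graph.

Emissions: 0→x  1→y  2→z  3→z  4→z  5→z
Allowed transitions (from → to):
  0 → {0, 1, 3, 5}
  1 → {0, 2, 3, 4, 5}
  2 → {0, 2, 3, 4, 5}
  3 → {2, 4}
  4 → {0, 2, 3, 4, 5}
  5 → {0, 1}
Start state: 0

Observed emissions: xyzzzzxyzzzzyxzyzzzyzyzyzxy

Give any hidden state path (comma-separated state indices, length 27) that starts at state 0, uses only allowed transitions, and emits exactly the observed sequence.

0,1,4,2,2,5,0,1,2,3,4,5,1,0,5,1,3,2,5,1,5,1,5,1,5,0,1

  pos 0: x in {0}, choose 0; start
  pos 1: y in {1}, choose 1; 0->1 ok
  pos 2: z in {2,3,4,5}, choose 4; 1->4 ok
  pos 3: z in {2,3,4,5}, choose 2; 4->2 ok
  pos 4: z in {2,3,4,5}, choose 2; 2->2 ok
  pos 5: z in {2,3,4,5}, choose 5; 2->5 ok
  pos 6: x in {0}, choose 0; 5->0 ok
  pos 7: y in {1}, choose 1; 0->1 ok
  pos 8: z in {2,3,4,5}, choose 2; 1->2 ok
  pos 9: z in {2,3,4,5}, choose 3; 2->3 ok
  pos 10: z in {2,3,4,5}, choose 4; 3->4 ok
  pos 11: z in {2,3,4,5}, choose 5; 4->5 ok
  pos 12: y in {1}, choose 1; 5->1 ok
  pos 13: x in {0}, choose 0; 1->0 ok
  pos 14: z in {2,3,4,5}, choose 5; 0->5 ok
  pos 15: y in {1}, choose 1; 5->1 ok
  pos 16: z in {2,3,4,5}, choose 3; 1->3 ok
  pos 17: z in {2,3,4,5}, choose 2; 3->2 ok
  pos 18: z in {2,3,4,5}, choose 5; 2->5 ok
  pos 19: y in {1}, choose 1; 5->1 ok
  pos 20: z in {2,3,4,5}, choose 5; 1->5 ok
  pos 21: y in {1}, choose 1; 5->1 ok
  pos 22: z in {2,3,4,5}, choose 5; 1->5 ok
  pos 23: y in {1}, choose 1; 5->1 ok
  pos 24: z in {2,3,4,5}, choose 5; 1->5 ok
  pos 25: x in {0}, choose 0; 5->0 ok
  pos 26: y in {1}, choose 1; 0->1 ok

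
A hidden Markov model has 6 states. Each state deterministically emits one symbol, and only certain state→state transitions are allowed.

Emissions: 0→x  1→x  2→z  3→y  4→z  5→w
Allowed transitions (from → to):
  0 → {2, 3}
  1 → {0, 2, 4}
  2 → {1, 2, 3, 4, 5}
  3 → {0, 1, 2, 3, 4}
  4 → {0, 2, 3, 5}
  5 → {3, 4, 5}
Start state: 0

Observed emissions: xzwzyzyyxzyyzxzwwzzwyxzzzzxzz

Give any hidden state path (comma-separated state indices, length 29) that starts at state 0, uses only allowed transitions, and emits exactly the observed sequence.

  t0 'x' -> {0,1}, take 0 (start)
  t1 'z' -> {2,4}, take 2 (0->2 ok)
  t2 'w' -> {5}, take 5 (2->5 ok)
  t3 'z' -> {2,4}, take 4 (5->4 ok)
  t4 'y' -> {3}, take 3 (4->3 ok)
  t5 'z' -> {2,4}, take 4 (3->4 ok)
  t6 'y' -> {3}, take 3 (4->3 ok)
  t7 'y' -> {3}, take 3 (3->3 ok)
  t8 'x' -> {0,1}, take 1 (3->1 ok)
  t9 'z' -> {2,4}, take 4 (1->4 ok)
  t10 'y' -> {3}, take 3 (4->3 ok)
  t11 'y' -> {3}, take 3 (3->3 ok)
  t12 'z' -> {2,4}, take 4 (3->4 ok)
  t13 'x' -> {0,1}, take 0 (4->0 ok)
  t14 'z' -> {2,4}, take 2 (0->2 ok)
  t15 'w' -> {5}, take 5 (2->5 ok)
  t16 'w' -> {5}, take 5 (5->5 ok)
  t17 'z' -> {2,4}, take 4 (5->4 ok)
  t18 'z' -> {2,4}, take 2 (4->2 ok)
  t19 'w' -> {5}, take 5 (2->5 ok)
  t20 'y' -> {3}, take 3 (5->3 ok)
  t21 'x' -> {0,1}, take 1 (3->1 ok)
  t22 'z' -> {2,4}, take 2 (1->2 ok)
  t23 'z' -> {2,4}, take 4 (2->4 ok)
  t24 'z' -> {2,4}, take 2 (4->2 ok)
  t25 'z' -> {2,4}, take 4 (2->4 ok)
  t26 'x' -> {0,1}, take 0 (4->0 ok)
  t27 'z' -> {2,4}, take 2 (0->2 ok)
  t28 'z' -> {2,4}, take 2 (2->2 ok)

0,2,5,4,3,4,3,3,1,4,3,3,4,0,2,5,5,4,2,5,3,1,2,4,2,4,0,2,2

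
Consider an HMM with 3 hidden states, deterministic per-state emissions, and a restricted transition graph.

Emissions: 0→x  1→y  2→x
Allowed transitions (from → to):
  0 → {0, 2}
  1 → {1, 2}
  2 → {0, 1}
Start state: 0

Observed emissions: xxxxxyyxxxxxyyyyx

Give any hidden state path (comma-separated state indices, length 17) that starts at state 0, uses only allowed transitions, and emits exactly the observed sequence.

  [0] x  {0,2}  => 0  start
  [1] x  {0,2}  => 0  0->0 ok
  [2] x  {0,2}  => 0  0->0 ok
  [3] x  {0,2}  => 0  0->0 ok
  [4] x  {0,2}  => 2  0->2 ok
  [5] y  {1}  => 1  2->1 ok
  [6] y  {1}  => 1  1->1 ok
  [7] x  {0,2}  => 2  1->2 ok
  [8] x  {0,2}  => 0  2->0 ok
  [9] x  {0,2}  => 2  0->2 ok
  [10] x  {0,2}  => 0  2->0 ok
  [11] x  {0,2}  => 2  0->2 ok
  [12] y  {1}  => 1  2->1 ok
  [13] y  {1}  => 1  1->1 ok
  [14] y  {1}  => 1  1->1 ok
  [15] y  {1}  => 1  1->1 ok
  [16] x  {0,2}  => 2  1->2 ok

0,0,0,0,2,1,1,2,0,2,0,2,1,1,1,1,2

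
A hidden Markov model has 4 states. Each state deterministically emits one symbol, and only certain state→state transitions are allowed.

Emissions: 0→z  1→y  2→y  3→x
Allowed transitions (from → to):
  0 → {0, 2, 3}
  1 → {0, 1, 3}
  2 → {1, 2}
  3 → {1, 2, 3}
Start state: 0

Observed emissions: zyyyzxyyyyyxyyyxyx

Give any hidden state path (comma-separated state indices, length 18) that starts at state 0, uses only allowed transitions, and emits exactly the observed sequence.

  t0 'z' -> {0}, take 0 (start)
  t1 'y' -> {1,2}, take 2 (0->2 ok)
  t2 'y' -> {1,2}, take 2 (2->2 ok)
  t3 'y' -> {1,2}, take 1 (2->1 ok)
  t4 'z' -> {0}, take 0 (1->0 ok)
  t5 'x' -> {3}, take 3 (0->3 ok)
  t6 'y' -> {1,2}, take 2 (3->2 ok)
  t7 'y' -> {1,2}, take 2 (2->2 ok)
  t8 'y' -> {1,2}, take 2 (2->2 ok)
  t9 'y' -> {1,2}, take 2 (2->2 ok)
  t10 'y' -> {1,2}, take 1 (2->1 ok)
  t11 'x' -> {3}, take 3 (1->3 ok)
  t12 'y' -> {1,2}, take 2 (3->2 ok)
  t13 'y' -> {1,2}, take 2 (2->2 ok)
  t14 'y' -> {1,2}, take 1 (2->1 ok)
  t15 'x' -> {3}, take 3 (1->3 ok)
  t16 'y' -> {1,2}, take 1 (3->1 ok)
  t17 'x' -> {3}, take 3 (1->3 ok)

0,2,2,1,0,3,2,2,2,2,1,3,2,2,1,3,1,3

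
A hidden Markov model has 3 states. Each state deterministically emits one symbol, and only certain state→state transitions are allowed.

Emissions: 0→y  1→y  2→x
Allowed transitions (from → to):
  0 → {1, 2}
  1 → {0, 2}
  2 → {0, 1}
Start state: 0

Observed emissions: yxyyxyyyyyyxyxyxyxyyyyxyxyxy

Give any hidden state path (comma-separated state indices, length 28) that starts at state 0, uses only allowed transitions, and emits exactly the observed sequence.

0,2,0,1,2,0,1,0,1,0,1,2,0,2,1,2,1,2,1,0,1,0,2,1,2,1,2,0

  [0] y  {0,1}  => 0  start
  [1] x  {2}  => 2  0->2 ok
  [2] y  {0,1}  => 0  2->0 ok
  [3] y  {0,1}  => 1  0->1 ok
  [4] x  {2}  => 2  1->2 ok
  [5] y  {0,1}  => 0  2->0 ok
  [6] y  {0,1}  => 1  0->1 ok
  [7] y  {0,1}  => 0  1->0 ok
  [8] y  {0,1}  => 1  0->1 ok
  [9] y  {0,1}  => 0  1->0 ok
  [10] y  {0,1}  => 1  0->1 ok
  [11] x  {2}  => 2  1->2 ok
  [12] y  {0,1}  => 0  2->0 ok
  [13] x  {2}  => 2  0->2 ok
  [14] y  {0,1}  => 1  2->1 ok
  [15] x  {2}  => 2  1->2 ok
  [16] y  {0,1}  => 1  2->1 ok
  [17] x  {2}  => 2  1->2 ok
  [18] y  {0,1}  => 1  2->1 ok
  [19] y  {0,1}  => 0  1->0 ok
  [20] y  {0,1}  => 1  0->1 ok
  [21] y  {0,1}  => 0  1->0 ok
  [22] x  {2}  => 2  0->2 ok
  [23] y  {0,1}  => 1  2->1 ok
  [24] x  {2}  => 2  1->2 ok
  [25] y  {0,1}  => 1  2->1 ok
  [26] x  {2}  => 2  1->2 ok
  [27] y  {0,1}  => 0  2->0 ok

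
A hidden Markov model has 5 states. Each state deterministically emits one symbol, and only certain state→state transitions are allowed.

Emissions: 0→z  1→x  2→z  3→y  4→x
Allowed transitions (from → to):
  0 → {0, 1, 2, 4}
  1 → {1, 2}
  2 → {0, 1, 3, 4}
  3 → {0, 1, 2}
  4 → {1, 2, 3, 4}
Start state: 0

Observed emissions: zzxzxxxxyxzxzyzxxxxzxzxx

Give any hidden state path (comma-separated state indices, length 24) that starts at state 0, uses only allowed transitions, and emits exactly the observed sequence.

  [0] z  {0,2}  => 0  start
  [1] z  {0,2}  => 0  0->0 ok
  [2] x  {1,4}  => 4  0->4 ok
  [3] z  {0,2}  => 2  4->2 ok
  [4] x  {1,4}  => 4  2->4 ok
  [5] x  {1,4}  => 4  4->4 ok
  [6] x  {1,4}  => 4  4->4 ok
  [7] x  {1,4}  => 4  4->4 ok
  [8] y  {3}  => 3  4->3 ok
  [9] x  {1,4}  => 1  3->1 ok
  [10] z  {0,2}  => 2  1->2 ok
  [11] x  {1,4}  => 1  2->1 ok
  [12] z  {0,2}  => 2  1->2 ok
  [13] y  {3}  => 3  2->3 ok
  [14] z  {0,2}  => 2  3->2 ok
  [15] x  {1,4}  => 4  2->4 ok
  [16] x  {1,4}  => 4  4->4 ok
  [17] x  {1,4}  => 4  4->4 ok
  [18] x  {1,4}  => 1  4->1 ok
  [19] z  {0,2}  => 2  1->2 ok
  [20] x  {1,4}  => 1  2->1 ok
  [21] z  {0,2}  => 2  1->2 ok
  [22] x  {1,4}  => 1  2->1 ok
  [23] x  {1,4}  => 1  1->1 ok

0,0,4,2,4,4,4,4,3,1,2,1,2,3,2,4,4,4,1,2,1,2,1,1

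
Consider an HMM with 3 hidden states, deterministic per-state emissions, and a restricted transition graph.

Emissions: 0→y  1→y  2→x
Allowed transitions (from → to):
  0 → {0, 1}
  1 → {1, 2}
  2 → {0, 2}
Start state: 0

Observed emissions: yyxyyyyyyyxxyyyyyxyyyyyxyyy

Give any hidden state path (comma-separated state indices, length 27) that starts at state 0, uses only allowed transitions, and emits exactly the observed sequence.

  t0 'y' -> {0,1}, take 0 (start)
  t1 'y' -> {0,1}, take 1 (0->1 ok)
  t2 'x' -> {2}, take 2 (1->2 ok)
  t3 'y' -> {0,1}, take 0 (2->0 ok)
  t4 'y' -> {0,1}, take 1 (0->1 ok)
  t5 'y' -> {0,1}, take 1 (1->1 ok)
  t6 'y' -> {0,1}, take 1 (1->1 ok)
  t7 'y' -> {0,1}, take 1 (1->1 ok)
  t8 'y' -> {0,1}, take 1 (1->1 ok)
  t9 'y' -> {0,1}, take 1 (1->1 ok)
  t10 'x' -> {2}, take 2 (1->2 ok)
  t11 'x' -> {2}, take 2 (2->2 ok)
  t12 'y' -> {0,1}, take 0 (2->0 ok)
  t13 'y' -> {0,1}, take 0 (0->0 ok)
  t14 'y' -> {0,1}, take 0 (0->0 ok)
  t15 'y' -> {0,1}, take 0 (0->0 ok)
  t16 'y' -> {0,1}, take 1 (0->1 ok)
  t17 'x' -> {2}, take 2 (1->2 ok)
  t18 'y' -> {0,1}, take 0 (2->0 ok)
  t19 'y' -> {0,1}, take 1 (0->1 ok)
  t20 'y' -> {0,1}, take 1 (1->1 ok)
  t21 'y' -> {0,1}, take 1 (1->1 ok)
  t22 'y' -> {0,1}, take 1 (1->1 ok)
  t23 'x' -> {2}, take 2 (1->2 ok)
  t24 'y' -> {0,1}, take 0 (2->0 ok)
  t25 'y' -> {0,1}, take 0 (0->0 ok)
  t26 'y' -> {0,1}, take 0 (0->0 ok)

0,1,2,0,1,1,1,1,1,1,2,2,0,0,0,0,1,2,0,1,1,1,1,2,0,0,0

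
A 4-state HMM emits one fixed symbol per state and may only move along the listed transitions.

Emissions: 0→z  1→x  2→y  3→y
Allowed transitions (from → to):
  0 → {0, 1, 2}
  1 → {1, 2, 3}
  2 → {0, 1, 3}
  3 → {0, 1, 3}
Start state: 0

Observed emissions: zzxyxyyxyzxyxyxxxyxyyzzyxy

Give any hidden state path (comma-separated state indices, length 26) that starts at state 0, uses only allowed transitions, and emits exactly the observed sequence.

  pos 0: z in {0}, choose 0; start
  pos 1: z in {0}, choose 0; 0->0 ok
  pos 2: x in {1}, choose 1; 0->1 ok
  pos 3: y in {2,3}, choose 2; 1->2 ok
  pos 4: x in {1}, choose 1; 2->1 ok
  pos 5: y in {2,3}, choose 2; 1->2 ok
  pos 6: y in {2,3}, choose 3; 2->3 ok
  pos 7: x in {1}, choose 1; 3->1 ok
  pos 8: y in {2,3}, choose 2; 1->2 ok
  pos 9: z in {0}, choose 0; 2->0 ok
  pos 10: x in {1}, choose 1; 0->1 ok
  pos 11: y in {2,3}, choose 3; 1->3 ok
  pos 12: x in {1}, choose 1; 3->1 ok
  pos 13: y in {2,3}, choose 2; 1->2 ok
  pos 14: x in {1}, choose 1; 2->1 ok
  pos 15: x in {1}, choose 1; 1->1 ok
  pos 16: x in {1}, choose 1; 1->1 ok
  pos 17: y in {2,3}, choose 3; 1->3 ok
  pos 18: x in {1}, choose 1; 3->1 ok
  pos 19: y in {2,3}, choose 3; 1->3 ok
  pos 20: y in {2,3}, choose 3; 3->3 ok
  pos 21: z in {0}, choose 0; 3->0 ok
  pos 22: z in {0}, choose 0; 0->0 ok
  pos 23: y in {2,3}, choose 2; 0->2 ok
  pos 24: x in {1}, choose 1; 2->1 ok
  pos 25: y in {2,3}, choose 2; 1->2 ok

0,0,1,2,1,2,3,1,2,0,1,3,1,2,1,1,1,3,1,3,3,0,0,2,1,2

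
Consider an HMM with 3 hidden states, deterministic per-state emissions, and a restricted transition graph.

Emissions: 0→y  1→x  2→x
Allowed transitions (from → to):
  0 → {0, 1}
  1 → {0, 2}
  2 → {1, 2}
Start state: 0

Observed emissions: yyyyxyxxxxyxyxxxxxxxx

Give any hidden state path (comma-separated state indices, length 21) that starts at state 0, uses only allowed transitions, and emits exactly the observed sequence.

0,0,0,0,1,0,1,2,2,1,0,1,0,1,2,2,2,1,2,2,1

  0: obs=y cand={0} pick 0 [start]
  1: obs=y cand={0} pick 0 [0->0 ok]
  2: obs=y cand={0} pick 0 [0->0 ok]
  3: obs=y cand={0} pick 0 [0->0 ok]
  4: obs=x cand={1,2} pick 1 [0->1 ok]
  5: obs=y cand={0} pick 0 [1->0 ok]
  6: obs=x cand={1,2} pick 1 [0->1 ok]
  7: obs=x cand={1,2} pick 2 [1->2 ok]
  8: obs=x cand={1,2} pick 2 [2->2 ok]
  9: obs=x cand={1,2} pick 1 [2->1 ok]
  10: obs=y cand={0} pick 0 [1->0 ok]
  11: obs=x cand={1,2} pick 1 [0->1 ok]
  12: obs=y cand={0} pick 0 [1->0 ok]
  13: obs=x cand={1,2} pick 1 [0->1 ok]
  14: obs=x cand={1,2} pick 2 [1->2 ok]
  15: obs=x cand={1,2} pick 2 [2->2 ok]
  16: obs=x cand={1,2} pick 2 [2->2 ok]
  17: obs=x cand={1,2} pick 1 [2->1 ok]
  18: obs=x cand={1,2} pick 2 [1->2 ok]
  19: obs=x cand={1,2} pick 2 [2->2 ok]
  20: obs=x cand={1,2} pick 1 [2->1 ok]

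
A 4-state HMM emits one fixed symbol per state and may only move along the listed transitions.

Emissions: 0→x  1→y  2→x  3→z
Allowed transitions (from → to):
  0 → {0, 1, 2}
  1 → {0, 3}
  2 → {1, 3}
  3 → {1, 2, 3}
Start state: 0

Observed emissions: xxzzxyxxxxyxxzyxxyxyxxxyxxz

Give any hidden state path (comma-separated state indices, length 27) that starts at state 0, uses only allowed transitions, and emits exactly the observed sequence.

0,2,3,3,2,1,0,0,0,2,1,0,2,3,1,0,2,1,0,1,0,0,2,1,0,2,3

  0: obs=x cand={0,2} pick 0 [start]
  1: obs=x cand={0,2} pick 2 [0->2 ok]
  2: obs=z cand={3} pick 3 [2->3 ok]
  3: obs=z cand={3} pick 3 [3->3 ok]
  4: obs=x cand={0,2} pick 2 [3->2 ok]
  5: obs=y cand={1} pick 1 [2->1 ok]
  6: obs=x cand={0,2} pick 0 [1->0 ok]
  7: obs=x cand={0,2} pick 0 [0->0 ok]
  8: obs=x cand={0,2} pick 0 [0->0 ok]
  9: obs=x cand={0,2} pick 2 [0->2 ok]
  10: obs=y cand={1} pick 1 [2->1 ok]
  11: obs=x cand={0,2} pick 0 [1->0 ok]
  12: obs=x cand={0,2} pick 2 [0->2 ok]
  13: obs=z cand={3} pick 3 [2->3 ok]
  14: obs=y cand={1} pick 1 [3->1 ok]
  15: obs=x cand={0,2} pick 0 [1->0 ok]
  16: obs=x cand={0,2} pick 2 [0->2 ok]
  17: obs=y cand={1} pick 1 [2->1 ok]
  18: obs=x cand={0,2} pick 0 [1->0 ok]
  19: obs=y cand={1} pick 1 [0->1 ok]
  20: obs=x cand={0,2} pick 0 [1->0 ok]
  21: obs=x cand={0,2} pick 0 [0->0 ok]
  22: obs=x cand={0,2} pick 2 [0->2 ok]
  23: obs=y cand={1} pick 1 [2->1 ok]
  24: obs=x cand={0,2} pick 0 [1->0 ok]
  25: obs=x cand={0,2} pick 2 [0->2 ok]
  26: obs=z cand={3} pick 3 [2->3 ok]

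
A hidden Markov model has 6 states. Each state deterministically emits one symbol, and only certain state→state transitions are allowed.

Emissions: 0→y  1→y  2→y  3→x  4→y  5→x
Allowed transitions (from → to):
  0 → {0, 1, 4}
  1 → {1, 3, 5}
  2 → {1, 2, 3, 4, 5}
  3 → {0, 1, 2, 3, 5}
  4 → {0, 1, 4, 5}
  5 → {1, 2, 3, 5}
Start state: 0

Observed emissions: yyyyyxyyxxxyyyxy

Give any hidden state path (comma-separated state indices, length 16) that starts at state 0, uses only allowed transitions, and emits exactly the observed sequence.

  0: obs=y cand={0,1,2,4} pick 0 [start]
  1: obs=y cand={0,1,2,4} pick 0 [0->0 ok]
  2: obs=y cand={0,1,2,4} pick 4 [0->4 ok]
  3: obs=y cand={0,1,2,4} pick 0 [4->0 ok]
  4: obs=y cand={0,1,2,4} pick 1 [0->1 ok]
  5: obs=x cand={3,5} pick 3 [1->3 ok]
  6: obs=y cand={0,1,2,4} pick 0 [3->0 ok]
  7: obs=y cand={0,1,2,4} pick 1 [0->1 ok]
  8: obs=x cand={3,5} pick 5 [1->5 ok]
  9: obs=x cand={3,5} pick 5 [5->5 ok]
  10: obs=x cand={3,5} pick 3 [5->3 ok]
  11: obs=y cand={0,1,2,4} pick 0 [3->0 ok]
  12: obs=y cand={0,1,2,4} pick 0 [0->0 ok]
  13: obs=y cand={0,1,2,4} pick 4 [0->4 ok]
  14: obs=x cand={3,5} pick 5 [4->5 ok]
  15: obs=y cand={0,1,2,4} pick 2 [5->2 ok]

0,0,4,0,1,3,0,1,5,5,3,0,0,4,5,2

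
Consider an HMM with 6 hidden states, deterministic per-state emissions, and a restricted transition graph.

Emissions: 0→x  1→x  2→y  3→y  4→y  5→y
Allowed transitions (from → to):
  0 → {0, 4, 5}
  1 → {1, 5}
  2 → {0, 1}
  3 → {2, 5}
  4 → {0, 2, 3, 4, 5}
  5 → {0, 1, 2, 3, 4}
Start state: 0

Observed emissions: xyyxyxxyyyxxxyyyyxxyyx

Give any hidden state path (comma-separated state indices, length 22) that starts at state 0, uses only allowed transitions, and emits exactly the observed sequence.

  t0 'x' -> {0,1}, take 0 (start)
  t1 'y' -> {2,3,4,5}, take 5 (0->5 ok)
  t2 'y' -> {2,3,4,5}, take 2 (5->2 ok)
  t3 'x' -> {0,1}, take 0 (2->0 ok)
  t4 'y' -> {2,3,4,5}, take 5 (0->5 ok)
  t5 'x' -> {0,1}, take 0 (5->0 ok)
  t6 'x' -> {0,1}, take 0 (0->0 ok)
  t7 'y' -> {2,3,4,5}, take 4 (0->4 ok)
  t8 'y' -> {2,3,4,5}, take 5 (4->5 ok)
  t9 'y' -> {2,3,4,5}, take 4 (5->4 ok)
  t10 'x' -> {0,1}, take 0 (4->0 ok)
  t11 'x' -> {0,1}, take 0 (0->0 ok)
  t12 'x' -> {0,1}, take 0 (0->0 ok)
  t13 'y' -> {2,3,4,5}, take 5 (0->5 ok)
  t14 'y' -> {2,3,4,5}, take 4 (5->4 ok)
  t15 'y' -> {2,3,4,5}, take 3 (4->3 ok)
  t16 'y' -> {2,3,4,5}, take 2 (3->2 ok)
  t17 'x' -> {0,1}, take 1 (2->1 ok)
  t18 'x' -> {0,1}, take 1 (1->1 ok)
  t19 'y' -> {2,3,4,5}, take 5 (1->5 ok)
  t20 'y' -> {2,3,4,5}, take 2 (5->2 ok)
  t21 'x' -> {0,1}, take 0 (2->0 ok)

0,5,2,0,5,0,0,4,5,4,0,0,0,5,4,3,2,1,1,5,2,0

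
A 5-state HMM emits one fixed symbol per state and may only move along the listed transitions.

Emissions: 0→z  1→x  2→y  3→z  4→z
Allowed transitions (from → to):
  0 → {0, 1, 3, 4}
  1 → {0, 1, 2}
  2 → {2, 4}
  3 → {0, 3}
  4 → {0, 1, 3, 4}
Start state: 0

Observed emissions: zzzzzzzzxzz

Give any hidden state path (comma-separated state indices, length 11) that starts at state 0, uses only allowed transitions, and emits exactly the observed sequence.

0,4,0,3,3,0,3,0,1,0,3

  pos 0: z in {0,3,4}, choose 0; start
  pos 1: z in {0,3,4}, choose 4; 0->4 ok
  pos 2: z in {0,3,4}, choose 0; 4->0 ok
  pos 3: z in {0,3,4}, choose 3; 0->3 ok
  pos 4: z in {0,3,4}, choose 3; 3->3 ok
  pos 5: z in {0,3,4}, choose 0; 3->0 ok
  pos 6: z in {0,3,4}, choose 3; 0->3 ok
  pos 7: z in {0,3,4}, choose 0; 3->0 ok
  pos 8: x in {1}, choose 1; 0->1 ok
  pos 9: z in {0,3,4}, choose 0; 1->0 ok
  pos 10: z in {0,3,4}, choose 3; 0->3 ok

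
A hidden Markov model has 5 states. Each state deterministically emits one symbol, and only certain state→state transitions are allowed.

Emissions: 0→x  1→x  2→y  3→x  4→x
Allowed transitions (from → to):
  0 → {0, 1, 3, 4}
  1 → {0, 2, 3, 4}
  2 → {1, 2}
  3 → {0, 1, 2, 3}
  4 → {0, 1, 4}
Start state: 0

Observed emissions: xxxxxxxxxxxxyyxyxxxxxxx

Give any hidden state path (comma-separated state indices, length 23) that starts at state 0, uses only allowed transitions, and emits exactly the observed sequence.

  [0] x  {0,1,3,4}  => 0  start
  [1] x  {0,1,3,4}  => 4  0->4 ok
  [2] x  {0,1,3,4}  => 1  4->1 ok
  [3] x  {0,1,3,4}  => 4  1->4 ok
  [4] x  {0,1,3,4}  => 1  4->1 ok
  [5] x  {0,1,3,4}  => 4  1->4 ok
  [6] x  {0,1,3,4}  => 0  4->0 ok
  [7] x  {0,1,3,4}  => 0  0->0 ok
  [8] x  {0,1,3,4}  => 1  0->1 ok
  [9] x  {0,1,3,4}  => 4  1->4 ok
  [10] x  {0,1,3,4}  => 1  4->1 ok
  [11] x  {0,1,3,4}  => 3  1->3 ok
  [12] y  {2}  => 2  3->2 ok
  [13] y  {2}  => 2  2->2 ok
  [14] x  {0,1,3,4}  => 1  2->1 ok
  [15] y  {2}  => 2  1->2 ok
  [16] x  {0,1,3,4}  => 1  2->1 ok
  [17] x  {0,1,3,4}  => 4  1->4 ok
  [18] x  {0,1,3,4}  => 4  4->4 ok
  [19] x  {0,1,3,4}  => 1  4->1 ok
  [20] x  {0,1,3,4}  => 3  1->3 ok
  [21] x  {0,1,3,4}  => 0  3->0 ok
  [22] x  {0,1,3,4}  => 3  0->3 ok

0,4,1,4,1,4,0,0,1,4,1,3,2,2,1,2,1,4,4,1,3,0,3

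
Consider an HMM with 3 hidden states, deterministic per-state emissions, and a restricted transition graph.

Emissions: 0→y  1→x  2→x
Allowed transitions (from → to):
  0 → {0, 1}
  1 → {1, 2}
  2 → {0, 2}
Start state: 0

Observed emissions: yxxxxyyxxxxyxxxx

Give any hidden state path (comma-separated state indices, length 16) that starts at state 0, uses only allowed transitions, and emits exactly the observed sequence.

  0: obs=y cand={0} pick 0 [start]
  1: obs=x cand={1,2} pick 1 [0->1 ok]
  2: obs=x cand={1,2} pick 1 [1->1 ok]
  3: obs=x cand={1,2} pick 2 [1->2 ok]
  4: obs=x cand={1,2} pick 2 [2->2 ok]
  5: obs=y cand={0} pick 0 [2->0 ok]
  6: obs=y cand={0} pick 0 [0->0 ok]
  7: obs=x cand={1,2} pick 1 [0->1 ok]
  8: obs=x cand={1,2} pick 1 [1->1 ok]
  9: obs=x cand={1,2} pick 2 [1->2 ok]
  10: obs=x cand={1,2} pick 2 [2->2 ok]
  11: obs=y cand={0} pick 0 [2->0 ok]
  12: obs=x cand={1,2} pick 1 [0->1 ok]
  13: obs=x cand={1,2} pick 2 [1->2 ok]
  14: obs=x cand={1,2} pick 2 [2->2 ok]
  15: obs=x cand={1,2} pick 2 [2->2 ok]

0,1,1,2,2,0,0,1,1,2,2,0,1,2,2,2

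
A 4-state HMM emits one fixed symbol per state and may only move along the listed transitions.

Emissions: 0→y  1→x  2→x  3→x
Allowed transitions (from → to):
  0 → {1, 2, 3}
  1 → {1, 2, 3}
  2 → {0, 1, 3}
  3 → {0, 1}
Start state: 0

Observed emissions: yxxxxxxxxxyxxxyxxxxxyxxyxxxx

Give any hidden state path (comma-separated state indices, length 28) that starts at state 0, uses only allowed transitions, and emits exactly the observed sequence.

0,3,1,1,3,1,1,3,1,3,0,1,1,3,0,2,1,2,1,2,0,1,2,0,1,1,1,1

  t0 'y' -> {0}, take 0 (start)
  t1 'x' -> {1,2,3}, take 3 (0->3 ok)
  t2 'x' -> {1,2,3}, take 1 (3->1 ok)
  t3 'x' -> {1,2,3}, take 1 (1->1 ok)
  t4 'x' -> {1,2,3}, take 3 (1->3 ok)
  t5 'x' -> {1,2,3}, take 1 (3->1 ok)
  t6 'x' -> {1,2,3}, take 1 (1->1 ok)
  t7 'x' -> {1,2,3}, take 3 (1->3 ok)
  t8 'x' -> {1,2,3}, take 1 (3->1 ok)
  t9 'x' -> {1,2,3}, take 3 (1->3 ok)
  t10 'y' -> {0}, take 0 (3->0 ok)
  t11 'x' -> {1,2,3}, take 1 (0->1 ok)
  t12 'x' -> {1,2,3}, take 1 (1->1 ok)
  t13 'x' -> {1,2,3}, take 3 (1->3 ok)
  t14 'y' -> {0}, take 0 (3->0 ok)
  t15 'x' -> {1,2,3}, take 2 (0->2 ok)
  t16 'x' -> {1,2,3}, take 1 (2->1 ok)
  t17 'x' -> {1,2,3}, take 2 (1->2 ok)
  t18 'x' -> {1,2,3}, take 1 (2->1 ok)
  t19 'x' -> {1,2,3}, take 2 (1->2 ok)
  t20 'y' -> {0}, take 0 (2->0 ok)
  t21 'x' -> {1,2,3}, take 1 (0->1 ok)
  t22 'x' -> {1,2,3}, take 2 (1->2 ok)
  t23 'y' -> {0}, take 0 (2->0 ok)
  t24 'x' -> {1,2,3}, take 1 (0->1 ok)
  t25 'x' -> {1,2,3}, take 1 (1->1 ok)
  t26 'x' -> {1,2,3}, take 1 (1->1 ok)
  t27 'x' -> {1,2,3}, take 1 (1->1 ok)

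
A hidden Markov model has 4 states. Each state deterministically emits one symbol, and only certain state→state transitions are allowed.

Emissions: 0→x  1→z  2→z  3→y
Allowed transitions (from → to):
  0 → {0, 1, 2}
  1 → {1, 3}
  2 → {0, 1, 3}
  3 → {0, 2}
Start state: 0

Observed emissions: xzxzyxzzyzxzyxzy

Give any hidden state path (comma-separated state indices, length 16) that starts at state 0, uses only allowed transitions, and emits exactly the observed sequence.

  0: obs=x cand={0} pick 0 [start]
  1: obs=z cand={1,2} pick 2 [0->2 ok]
  2: obs=x cand={0} pick 0 [2->0 ok]
  3: obs=z cand={1,2} pick 1 [0->1 ok]
  4: obs=y cand={3} pick 3 [1->3 ok]
  5: obs=x cand={0} pick 0 [3->0 ok]
  6: obs=z cand={1,2} pick 1 [0->1 ok]
  7: obs=z cand={1,2} pick 1 [1->1 ok]
  8: obs=y cand={3} pick 3 [1->3 ok]
  9: obs=z cand={1,2} pick 2 [3->2 ok]
  10: obs=x cand={0} pick 0 [2->0 ok]
  11: obs=z cand={1,2} pick 2 [0->2 ok]
  12: obs=y cand={3} pick 3 [2->3 ok]
  13: obs=x cand={0} pick 0 [3->0 ok]
  14: obs=z cand={1,2} pick 1 [0->1 ok]
  15: obs=y cand={3} pick 3 [1->3 ok]

0,2,0,1,3,0,1,1,3,2,0,2,3,0,1,3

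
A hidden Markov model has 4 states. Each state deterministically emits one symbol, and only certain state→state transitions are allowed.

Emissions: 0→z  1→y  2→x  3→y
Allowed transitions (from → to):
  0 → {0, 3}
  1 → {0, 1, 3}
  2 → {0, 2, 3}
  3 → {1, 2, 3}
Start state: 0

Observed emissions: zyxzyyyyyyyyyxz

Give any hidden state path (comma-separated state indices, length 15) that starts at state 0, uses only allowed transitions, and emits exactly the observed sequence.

0,3,2,0,3,1,1,1,1,1,3,3,3,2,0

  t0 'z' -> {0}, take 0 (start)
  t1 'y' -> {1,3}, take 3 (0->3 ok)
  t2 'x' -> {2}, take 2 (3->2 ok)
  t3 'z' -> {0}, take 0 (2->0 ok)
  t4 'y' -> {1,3}, take 3 (0->3 ok)
  t5 'y' -> {1,3}, take 1 (3->1 ok)
  t6 'y' -> {1,3}, take 1 (1->1 ok)
  t7 'y' -> {1,3}, take 1 (1->1 ok)
  t8 'y' -> {1,3}, take 1 (1->1 ok)
  t9 'y' -> {1,3}, take 1 (1->1 ok)
  t10 'y' -> {1,3}, take 3 (1->3 ok)
  t11 'y' -> {1,3}, take 3 (3->3 ok)
  t12 'y' -> {1,3}, take 3 (3->3 ok)
  t13 'x' -> {2}, take 2 (3->2 ok)
  t14 'z' -> {0}, take 0 (2->0 ok)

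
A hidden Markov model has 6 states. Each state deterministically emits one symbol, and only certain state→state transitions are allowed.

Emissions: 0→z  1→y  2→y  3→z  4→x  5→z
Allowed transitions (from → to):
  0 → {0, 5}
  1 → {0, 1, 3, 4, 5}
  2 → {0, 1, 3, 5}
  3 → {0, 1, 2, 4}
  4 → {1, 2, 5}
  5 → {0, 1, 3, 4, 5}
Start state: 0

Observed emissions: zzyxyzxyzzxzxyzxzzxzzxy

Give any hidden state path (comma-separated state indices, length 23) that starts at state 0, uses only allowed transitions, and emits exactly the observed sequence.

  t0 'z' -> {0,3,5}, take 0 (start)
  t1 'z' -> {0,3,5}, take 5 (0->5 ok)
  t2 'y' -> {1,2}, take 1 (5->1 ok)
  t3 'x' -> {4}, take 4 (1->4 ok)
  t4 'y' -> {1,2}, take 1 (4->1 ok)
  t5 'z' -> {0,3,5}, take 3 (1->3 ok)
  t6 'x' -> {4}, take 4 (3->4 ok)
  t7 'y' -> {1,2}, take 2 (4->2 ok)
  t8 'z' -> {0,3,5}, take 0 (2->0 ok)
  t9 'z' -> {0,3,5}, take 5 (0->5 ok)
  t10 'x' -> {4}, take 4 (5->4 ok)
  t11 'z' -> {0,3,5}, take 5 (4->5 ok)
  t12 'x' -> {4}, take 4 (5->4 ok)
  t13 'y' -> {1,2}, take 2 (4->2 ok)
  t14 'z' -> {0,3,5}, take 5 (2->5 ok)
  t15 'x' -> {4}, take 4 (5->4 ok)
  t16 'z' -> {0,3,5}, take 5 (4->5 ok)
  t17 'z' -> {0,3,5}, take 3 (5->3 ok)
  t18 'x' -> {4}, take 4 (3->4 ok)
  t19 'z' -> {0,3,5}, take 5 (4->5 ok)
  t20 'z' -> {0,3,5}, take 3 (5->3 ok)
  t21 'x' -> {4}, take 4 (3->4 ok)
  t22 'y' -> {1,2}, take 1 (4->1 ok)

0,5,1,4,1,3,4,2,0,5,4,5,4,2,5,4,5,3,4,5,3,4,1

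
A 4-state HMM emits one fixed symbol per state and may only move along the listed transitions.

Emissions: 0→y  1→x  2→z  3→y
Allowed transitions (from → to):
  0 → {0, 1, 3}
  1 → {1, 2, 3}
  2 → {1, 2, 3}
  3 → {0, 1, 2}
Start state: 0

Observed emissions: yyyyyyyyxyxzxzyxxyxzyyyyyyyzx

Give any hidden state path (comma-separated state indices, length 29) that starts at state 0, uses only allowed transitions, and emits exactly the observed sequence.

  [0] y  {0,3}  => 0  start
  [1] y  {0,3}  => 3  0->3 ok
  [2] y  {0,3}  => 0  3->0 ok
  [3] y  {0,3}  => 0  0->0 ok
  [4] y  {0,3}  => 3  0->3 ok
  [5] y  {0,3}  => 0  3->0 ok
  [6] y  {0,3}  => 0  0->0 ok
  [7] y  {0,3}  => 0  0->0 ok
  [8] x  {1}  => 1  0->1 ok
  [9] y  {0,3}  => 3  1->3 ok
  [10] x  {1}  => 1  3->1 ok
  [11] z  {2}  => 2  1->2 ok
  [12] x  {1}  => 1  2->1 ok
  [13] z  {2}  => 2  1->2 ok
  [14] y  {0,3}  => 3  2->3 ok
  [15] x  {1}  => 1  3->1 ok
  [16] x  {1}  => 1  1->1 ok
  [17] y  {0,3}  => 3  1->3 ok
  [18] x  {1}  => 1  3->1 ok
  [19] z  {2}  => 2  1->2 ok
  [20] y  {0,3}  => 3  2->3 ok
  [21] y  {0,3}  => 0  3->0 ok
  [22] y  {0,3}  => 3  0->3 ok
  [23] y  {0,3}  => 0  3->0 ok
  [24] y  {0,3}  => 0  0->0 ok
  [25] y  {0,3}  => 0  0->0 ok
  [26] y  {0,3}  => 3  0->3 ok
  [27] z  {2}  => 2  3->2 ok
  [28] x  {1}  => 1  2->1 ok

0,3,0,0,3,0,0,0,1,3,1,2,1,2,3,1,1,3,1,2,3,0,3,0,0,0,3,2,1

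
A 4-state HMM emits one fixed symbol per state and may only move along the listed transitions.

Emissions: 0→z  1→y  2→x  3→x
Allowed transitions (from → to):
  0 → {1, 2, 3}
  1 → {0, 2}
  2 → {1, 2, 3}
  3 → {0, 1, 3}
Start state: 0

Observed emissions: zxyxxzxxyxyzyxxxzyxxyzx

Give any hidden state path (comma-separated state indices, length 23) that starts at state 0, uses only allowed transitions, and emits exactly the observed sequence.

  0: obs=z cand={0} pick 0 [start]
  1: obs=x cand={2,3} pick 2 [0->2 ok]
  2: obs=y cand={1} pick 1 [2->1 ok]
  3: obs=x cand={2,3} pick 2 [1->2 ok]
  4: obs=x cand={2,3} pick 3 [2->3 ok]
  5: obs=z cand={0} pick 0 [3->0 ok]
  6: obs=x cand={2,3} pick 2 [0->2 ok]
  7: obs=x cand={2,3} pick 2 [2->2 ok]
  8: obs=y cand={1} pick 1 [2->1 ok]
  9: obs=x cand={2,3} pick 2 [1->2 ok]
  10: obs=y cand={1} pick 1 [2->1 ok]
  11: obs=z cand={0} pick 0 [1->0 ok]
  12: obs=y cand={1} pick 1 [0->1 ok]
  13: obs=x cand={2,3} pick 2 [1->2 ok]
  14: obs=x cand={2,3} pick 2 [2->2 ok]
  15: obs=x cand={2,3} pick 3 [2->3 ok]
  16: obs=z cand={0} pick 0 [3->0 ok]
  17: obs=y cand={1} pick 1 [0->1 ok]
  18: obs=x cand={2,3} pick 2 [1->2 ok]
  19: obs=x cand={2,3} pick 2 [2->2 ok]
  20: obs=y cand={1} pick 1 [2->1 ok]
  21: obs=z cand={0} pick 0 [1->0 ok]
  22: obs=x cand={2,3} pick 3 [0->3 ok]

0,2,1,2,3,0,2,2,1,2,1,0,1,2,2,3,0,1,2,2,1,0,3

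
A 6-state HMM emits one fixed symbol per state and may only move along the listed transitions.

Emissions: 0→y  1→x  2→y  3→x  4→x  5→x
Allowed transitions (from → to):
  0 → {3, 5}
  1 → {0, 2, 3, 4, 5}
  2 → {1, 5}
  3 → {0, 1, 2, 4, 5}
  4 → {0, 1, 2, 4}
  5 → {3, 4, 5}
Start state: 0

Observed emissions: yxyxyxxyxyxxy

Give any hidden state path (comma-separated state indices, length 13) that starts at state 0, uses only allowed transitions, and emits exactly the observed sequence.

  pos 0: y in {0,2}, choose 0; start
  pos 1: x in {1,3,4,5}, choose 3; 0->3 ok
  pos 2: y in {0,2}, choose 0; 3->0 ok
  pos 3: x in {1,3,4,5}, choose 3; 0->3 ok
  pos 4: y in {0,2}, choose 2; 3->2 ok
  pos 5: x in {1,3,4,5}, choose 5; 2->5 ok
  pos 6: x in {1,3,4,5}, choose 4; 5->4 ok
  pos 7: y in {0,2}, choose 2; 4->2 ok
  pos 8: x in {1,3,4,5}, choose 1; 2->1 ok
  pos 9: y in {0,2}, choose 2; 1->2 ok
  pos 10: x in {1,3,4,5}, choose 1; 2->1 ok
  pos 11: x in {1,3,4,5}, choose 3; 1->3 ok
  pos 12: y in {0,2}, choose 0; 3->0 ok

0,3,0,3,2,5,4,2,1,2,1,3,0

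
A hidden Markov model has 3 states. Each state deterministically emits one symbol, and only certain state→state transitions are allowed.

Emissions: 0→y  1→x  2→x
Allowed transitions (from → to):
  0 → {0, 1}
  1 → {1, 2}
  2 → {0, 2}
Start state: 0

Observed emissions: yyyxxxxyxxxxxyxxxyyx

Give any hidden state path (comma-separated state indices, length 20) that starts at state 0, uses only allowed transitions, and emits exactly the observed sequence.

  [0] y  {0}  => 0  start
  [1] y  {0}  => 0  0->0 ok
  [2] y  {0}  => 0  0->0 ok
  [3] x  {1,2}  => 1  0->1 ok
  [4] x  {1,2}  => 2  1->2 ok
  [5] x  {1,2}  => 2  2->2 ok
  [6] x  {1,2}  => 2  2->2 ok
  [7] y  {0}  => 0  2->0 ok
  [8] x  {1,2}  => 1  0->1 ok
  [9] x  {1,2}  => 1  1->1 ok
  [10] x  {1,2}  => 1  1->1 ok
  [11] x  {1,2}  => 2  1->2 ok
  [12] x  {1,2}  => 2  2->2 ok
  [13] y  {0}  => 0  2->0 ok
  [14] x  {1,2}  => 1  0->1 ok
  [15] x  {1,2}  => 1  1->1 ok
  [16] x  {1,2}  => 2  1->2 ok
  [17] y  {0}  => 0  2->0 ok
  [18] y  {0}  => 0  0->0 ok
  [19] x  {1,2}  => 1  0->1 ok

0,0,0,1,2,2,2,0,1,1,1,2,2,0,1,1,2,0,0,1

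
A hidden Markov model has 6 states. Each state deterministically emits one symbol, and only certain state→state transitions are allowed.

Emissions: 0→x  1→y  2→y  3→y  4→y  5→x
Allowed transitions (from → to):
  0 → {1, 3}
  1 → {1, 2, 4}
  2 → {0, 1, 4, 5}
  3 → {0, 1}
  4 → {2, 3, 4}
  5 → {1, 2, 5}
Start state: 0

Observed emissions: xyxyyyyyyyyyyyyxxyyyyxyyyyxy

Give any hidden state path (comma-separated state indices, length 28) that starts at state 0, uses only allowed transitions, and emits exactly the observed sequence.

  [0] x  {0,5}  => 0  start
  [1] y  {1,2,3,4}  => 3  0->3 ok
  [2] x  {0,5}  => 0  3->0 ok
  [3] y  {1,2,3,4}  => 3  0->3 ok
  [4] y  {1,2,3,4}  => 1  3->1 ok
  [5] y  {1,2,3,4}  => 1  1->1 ok
  [6] y  {1,2,3,4}  => 1  1->1 ok
  [7] y  {1,2,3,4}  => 1  1->1 ok
  [8] y  {1,2,3,4}  => 2  1->2 ok
  [9] y  {1,2,3,4}  => 1  2->1 ok
  [10] y  {1,2,3,4}  => 1  1->1 ok
  [11] y  {1,2,3,4}  => 4  1->4 ok
  [12] y  {1,2,3,4}  => 3  4->3 ok
  [13] y  {1,2,3,4}  => 1  3->1 ok
  [14] y  {1,2,3,4}  => 2  1->2 ok
  [15] x  {0,5}  => 5  2->5 ok
  [16] x  {0,5}  => 5  5->5 ok
  [17] y  {1,2,3,4}  => 1  5->1 ok
  [18] y  {1,2,3,4}  => 1  1->1 ok
  [19] y  {1,2,3,4}  => 4  1->4 ok
  [20] y  {1,2,3,4}  => 2  4->2 ok
  [21] x  {0,5}  => 5  2->5 ok
  [22] y  {1,2,3,4}  => 2  5->2 ok
  [23] y  {1,2,3,4}  => 4  2->4 ok
  [24] y  {1,2,3,4}  => 4  4->4 ok
  [25] y  {1,2,3,4}  => 3  4->3 ok
  [26] x  {0,5}  => 0  3->0 ok
  [27] y  {1,2,3,4}  => 1  0->1 ok

0,3,0,3,1,1,1,1,2,1,1,4,3,1,2,5,5,1,1,4,2,5,2,4,4,3,0,1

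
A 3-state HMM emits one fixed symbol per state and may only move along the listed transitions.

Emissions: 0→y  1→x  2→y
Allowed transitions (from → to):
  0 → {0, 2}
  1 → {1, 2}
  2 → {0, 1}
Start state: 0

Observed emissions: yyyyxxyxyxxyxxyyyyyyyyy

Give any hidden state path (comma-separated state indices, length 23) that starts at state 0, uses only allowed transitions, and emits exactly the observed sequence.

  pos 0: y in {0,2}, choose 0; start
  pos 1: y in {0,2}, choose 0; 0->0 ok
  pos 2: y in {0,2}, choose 0; 0->0 ok
  pos 3: y in {0,2}, choose 2; 0->2 ok
  pos 4: x in {1}, choose 1; 2->1 ok
  pos 5: x in {1}, choose 1; 1->1 ok
  pos 6: y in {0,2}, choose 2; 1->2 ok
  pos 7: x in {1}, choose 1; 2->1 ok
  pos 8: y in {0,2}, choose 2; 1->2 ok
  pos 9: x in {1}, choose 1; 2->1 ok
  pos 10: x in {1}, choose 1; 1->1 ok
  pos 11: y in {0,2}, choose 2; 1->2 ok
  pos 12: x in {1}, choose 1; 2->1 ok
  pos 13: x in {1}, choose 1; 1->1 ok
  pos 14: y in {0,2}, choose 2; 1->2 ok
  pos 15: y in {0,2}, choose 0; 2->0 ok
  pos 16: y in {0,2}, choose 0; 0->0 ok
  pos 17: y in {0,2}, choose 2; 0->2 ok
  pos 18: y in {0,2}, choose 0; 2->0 ok
  pos 19: y in {0,2}, choose 2; 0->2 ok
  pos 20: y in {0,2}, choose 0; 2->0 ok
  pos 21: y in {0,2}, choose 0; 0->0 ok
  pos 22: y in {0,2}, choose 0; 0->0 ok

0,0,0,2,1,1,2,1,2,1,1,2,1,1,2,0,0,2,0,2,0,0,0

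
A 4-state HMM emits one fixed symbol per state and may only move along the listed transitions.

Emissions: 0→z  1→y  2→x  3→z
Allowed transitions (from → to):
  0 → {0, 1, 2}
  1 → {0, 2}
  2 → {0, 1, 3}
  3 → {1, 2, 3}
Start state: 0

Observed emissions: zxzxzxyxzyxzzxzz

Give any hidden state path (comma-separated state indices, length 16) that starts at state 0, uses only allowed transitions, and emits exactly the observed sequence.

0,2,3,2,3,2,1,2,0,1,2,3,3,2,0,0

  0: obs=z cand={0,3} pick 0 [start]
  1: obs=x cand={2} pick 2 [0->2 ok]
  2: obs=z cand={0,3} pick 3 [2->3 ok]
  3: obs=x cand={2} pick 2 [3->2 ok]
  4: obs=z cand={0,3} pick 3 [2->3 ok]
  5: obs=x cand={2} pick 2 [3->2 ok]
  6: obs=y cand={1} pick 1 [2->1 ok]
  7: obs=x cand={2} pick 2 [1->2 ok]
  8: obs=z cand={0,3} pick 0 [2->0 ok]
  9: obs=y cand={1} pick 1 [0->1 ok]
  10: obs=x cand={2} pick 2 [1->2 ok]
  11: obs=z cand={0,3} pick 3 [2->3 ok]
  12: obs=z cand={0,3} pick 3 [3->3 ok]
  13: obs=x cand={2} pick 2 [3->2 ok]
  14: obs=z cand={0,3} pick 0 [2->0 ok]
  15: obs=z cand={0,3} pick 0 [0->0 ok]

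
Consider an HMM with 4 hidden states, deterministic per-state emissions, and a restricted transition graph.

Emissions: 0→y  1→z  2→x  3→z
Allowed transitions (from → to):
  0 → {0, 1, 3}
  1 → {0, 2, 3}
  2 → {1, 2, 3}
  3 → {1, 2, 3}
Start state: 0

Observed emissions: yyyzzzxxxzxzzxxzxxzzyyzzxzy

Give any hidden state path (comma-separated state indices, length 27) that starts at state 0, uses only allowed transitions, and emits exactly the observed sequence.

  pos 0: y in {0}, choose 0; start
  pos 1: y in {0}, choose 0; 0->0 ok
  pos 2: y in {0}, choose 0; 0->0 ok
  pos 3: z in {1,3}, choose 1; 0->1 ok
  pos 4: z in {1,3}, choose 3; 1->3 ok
  pos 5: z in {1,3}, choose 3; 3->3 ok
  pos 6: x in {2}, choose 2; 3->2 ok
  pos 7: x in {2}, choose 2; 2->2 ok
  pos 8: x in {2}, choose 2; 2->2 ok
  pos 9: z in {1,3}, choose 3; 2->3 ok
  pos 10: x in {2}, choose 2; 3->2 ok
  pos 11: z in {1,3}, choose 3; 2->3 ok
  pos 12: z in {1,3}, choose 3; 3->3 ok
  pos 13: x in {2}, choose 2; 3->2 ok
  pos 14: x in {2}, choose 2; 2->2 ok
  pos 15: z in {1,3}, choose 1; 2->1 ok
  pos 16: x in {2}, choose 2; 1->2 ok
  pos 17: x in {2}, choose 2; 2->2 ok
  pos 18: z in {1,3}, choose 3; 2->3 ok
  pos 19: z in {1,3}, choose 1; 3->1 ok
  pos 20: y in {0}, choose 0; 1->0 ok
  pos 21: y in {0}, choose 0; 0->0 ok
  pos 22: z in {1,3}, choose 3; 0->3 ok
  pos 23: z in {1,3}, choose 3; 3->3 ok
  pos 24: x in {2}, choose 2; 3->2 ok
  pos 25: z in {1,3}, choose 1; 2->1 ok
  pos 26: y in {0}, choose 0; 1->0 ok

0,0,0,1,3,3,2,2,2,3,2,3,3,2,2,1,2,2,3,1,0,0,3,3,2,1,0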